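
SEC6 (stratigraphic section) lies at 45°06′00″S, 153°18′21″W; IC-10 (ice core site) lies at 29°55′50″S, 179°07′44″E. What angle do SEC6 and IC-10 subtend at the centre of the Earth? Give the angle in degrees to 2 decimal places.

26.40°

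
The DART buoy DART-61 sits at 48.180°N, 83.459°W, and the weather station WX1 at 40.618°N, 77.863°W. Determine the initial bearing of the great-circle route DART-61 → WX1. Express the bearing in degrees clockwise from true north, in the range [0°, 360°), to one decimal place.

Δλ = 5.5960°
y = sin Δλ · cos φ₂ = 0.074019
x = cos φ₁ sin φ₂ − sin φ₁ cos φ₂ cos Δλ = -0.128903
θ = atan2(y, x) = 150.1345° → 150.1345° (mod 360°)

150.1°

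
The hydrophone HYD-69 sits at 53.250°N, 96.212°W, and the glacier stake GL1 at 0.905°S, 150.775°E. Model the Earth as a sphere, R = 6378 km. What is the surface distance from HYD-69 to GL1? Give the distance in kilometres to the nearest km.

11607 km

Δφ = -54.1550°,  Δλ = -113.0130°
a = sin²(Δφ/2) + cos φ₁ cos φ₂ sin²(Δλ/2) = 0.623268
c = 2·arcsin(√a) = 1.819900 rad = 104.2726°
d = R·c = 6378 × 1.819900 = 11607.3 km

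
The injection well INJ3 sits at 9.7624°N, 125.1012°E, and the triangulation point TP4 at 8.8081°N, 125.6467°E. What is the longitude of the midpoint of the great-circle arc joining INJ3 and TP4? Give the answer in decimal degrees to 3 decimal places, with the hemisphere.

125.374°E

Bx = cos φ₂ cos Δλ = 0.988162,  By = cos φ₂ sin Δλ = 0.009408
φₘ = atan2(sin φ₁ + sin φ₂, √((cos φ₁ + Bx)² + By²)) = 9.28535°
λₘ = λ₁ + atan2(By, cos φ₁ + Bx) = 125.37432°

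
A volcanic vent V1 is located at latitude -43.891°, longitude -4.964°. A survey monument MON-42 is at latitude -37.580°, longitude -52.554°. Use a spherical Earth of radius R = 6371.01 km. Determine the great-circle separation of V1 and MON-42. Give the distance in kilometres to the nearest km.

4014 km

Δφ = 6.3110°,  Δλ = -47.5900°
a = sin²(Δφ/2) + cos φ₁ cos φ₂ sin²(Δλ/2) = 0.096000
c = 2·arcsin(√a) = 0.630048 rad = 36.0991°
d = R·c = 6371.01 × 0.630048 = 4014.0 km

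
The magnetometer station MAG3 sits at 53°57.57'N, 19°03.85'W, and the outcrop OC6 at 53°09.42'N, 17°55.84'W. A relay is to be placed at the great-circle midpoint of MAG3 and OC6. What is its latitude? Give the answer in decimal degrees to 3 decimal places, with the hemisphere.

MAG3: φ = +53.95950°, λ = -19.06417°
OC6: φ = +53.15700°, λ = -17.93067°
Bx = cos φ₂ cos Δλ = 0.599507,  By = cos φ₂ sin Δλ = 0.011862
φₘ = atan2(sin φ₁ + sin φ₂, √((cos φ₁ + Bx)² + By²)) = 53.55959°
λₘ = λ₁ + atan2(By, cos φ₁ + Bx) = -18.49204°

53.560°N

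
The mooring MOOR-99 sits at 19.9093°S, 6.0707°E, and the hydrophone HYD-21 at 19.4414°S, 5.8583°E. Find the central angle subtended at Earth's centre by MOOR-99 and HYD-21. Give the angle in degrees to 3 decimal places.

0.509°

Δφ = 0.4679°,  Δλ = -0.2124°
a = sin²(Δφ/2) + cos φ₁ cos φ₂ sin²(Δλ/2) = 0.000020
c = 2·arcsin(√a) = 0.008881 rad = 0.5089°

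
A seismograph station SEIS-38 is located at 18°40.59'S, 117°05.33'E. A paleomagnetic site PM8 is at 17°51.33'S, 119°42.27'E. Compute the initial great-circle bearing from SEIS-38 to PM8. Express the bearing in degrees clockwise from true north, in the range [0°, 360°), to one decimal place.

72.1°

SEIS-38: φ = -18.67650°, λ = +117.08883°
PM8: φ = -17.85550°, λ = +119.70450°
Δλ = 2.6157°
y = sin Δλ · cos φ₂ = 0.043438
x = cos φ₁ sin φ₂ − sin φ₁ cos φ₂ cos Δλ = 0.014011
θ = atan2(y, x) = 72.1227° → 72.1227° (mod 360°)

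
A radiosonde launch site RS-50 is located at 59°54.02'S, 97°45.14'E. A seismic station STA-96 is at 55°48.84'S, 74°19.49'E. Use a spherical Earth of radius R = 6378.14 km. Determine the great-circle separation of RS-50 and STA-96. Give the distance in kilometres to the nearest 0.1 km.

RS-50: φ = -59.90033°, λ = +97.75233°
STA-96: φ = -55.81400°, λ = +74.32483°
Δφ = 4.0863°,  Δλ = -23.4275°
a = sin²(Δφ/2) + cos φ₁ cos φ₂ sin²(Δλ/2) = 0.012886
c = 2·arcsin(√a) = 0.227522 rad = 13.0360°
d = R·c = 6378.14 × 0.227522 = 1451.2 km

1451.2 km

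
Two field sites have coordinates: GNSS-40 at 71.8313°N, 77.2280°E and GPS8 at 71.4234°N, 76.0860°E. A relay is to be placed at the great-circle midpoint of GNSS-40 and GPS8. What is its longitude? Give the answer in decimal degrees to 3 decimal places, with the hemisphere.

Bx = cos φ₂ cos Δλ = 0.318509,  By = cos φ₂ sin Δλ = -0.006349
φₘ = atan2(sin φ₁ + sin φ₂, √((cos φ₁ + Bx)² + By²)) = 71.62820°
λₘ = λ₁ + atan2(By, cos φ₁ + Bx) = 76.65088°

76.651°E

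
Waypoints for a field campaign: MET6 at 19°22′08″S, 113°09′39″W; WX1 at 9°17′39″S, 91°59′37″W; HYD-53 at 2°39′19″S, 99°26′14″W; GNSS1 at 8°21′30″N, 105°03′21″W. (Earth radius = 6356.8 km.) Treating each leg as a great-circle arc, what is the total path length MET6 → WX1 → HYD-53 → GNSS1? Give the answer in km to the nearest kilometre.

MET6: φ = -19.36889°, λ = -113.16083°
WX1: φ = -9.29417°, λ = -91.99361°
HYD-53: φ = -2.65528°, λ = -99.43722°
GNSS1: φ = +8.35833°, λ = -105.05583°
MET6→WX1: c = 0.398188 rad, d = 2531.20 km
WX1→HYD-53: c = 0.173498 rad, d = 1102.89 km
HYD-53→GNSS1: c = 0.215668 rad, d = 1370.96 km
Total = 2531.20 + 1102.89 + 1370.96 = 5005.05 km

5005 km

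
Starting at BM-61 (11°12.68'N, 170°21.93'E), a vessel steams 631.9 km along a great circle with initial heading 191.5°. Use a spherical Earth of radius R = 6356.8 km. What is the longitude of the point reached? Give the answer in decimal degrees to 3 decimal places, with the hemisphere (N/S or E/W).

BM-61: φ = +11.21133°, λ = +170.36550°
δ = d/R = 631.9/6356.8 = 0.099405 rad
φ₂ = arcsin(sin φ₁ cos δ + cos φ₁ sin δ cos θ)
   = arcsin(0.19443·0.99506 + 0.98092·0.09924·-0.97992) = 5.62833°
λ₂ = λ₁ + atan2(sin θ sin δ cos φ₁, cos δ − sin φ₁ sin φ₂) = 169.22630°

169.226°E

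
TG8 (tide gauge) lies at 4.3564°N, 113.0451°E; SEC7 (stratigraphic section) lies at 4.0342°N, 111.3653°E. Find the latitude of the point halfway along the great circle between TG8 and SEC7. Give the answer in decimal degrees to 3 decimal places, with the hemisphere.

Bx = cos φ₂ cos Δλ = 0.997094,  By = cos φ₂ sin Δλ = -0.029241
φₘ = atan2(sin φ₁ + sin φ₂, √((cos φ₁ + Bx)² + By²)) = 4.19575°
λₘ = λ₁ + atan2(By, cos φ₁ + Bx) = 112.20503°

4.196°N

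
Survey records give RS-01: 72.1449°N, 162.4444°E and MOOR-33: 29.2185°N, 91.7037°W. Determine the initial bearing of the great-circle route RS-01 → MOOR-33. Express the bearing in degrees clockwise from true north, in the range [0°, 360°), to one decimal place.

Δλ = 105.8519°
y = sin Δλ · cos φ₂ = 0.839574
x = cos φ₁ sin φ₂ − sin φ₁ cos φ₂ cos Δλ = 0.376584
θ = atan2(y, x) = 65.8418° → 65.8418° (mod 360°)

65.8°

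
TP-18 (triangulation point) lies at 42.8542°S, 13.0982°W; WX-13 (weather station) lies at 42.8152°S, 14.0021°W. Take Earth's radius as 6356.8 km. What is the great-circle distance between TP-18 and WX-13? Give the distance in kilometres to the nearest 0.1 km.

73.7 km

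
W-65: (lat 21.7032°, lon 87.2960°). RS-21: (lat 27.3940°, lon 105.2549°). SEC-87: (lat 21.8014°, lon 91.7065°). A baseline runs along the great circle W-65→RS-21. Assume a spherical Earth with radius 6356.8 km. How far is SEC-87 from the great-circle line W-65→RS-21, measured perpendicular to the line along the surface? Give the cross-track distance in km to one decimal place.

δ₁₃ = central angle W-65→SEC-87 = 0.071515 rad  (haversine)
θ₁₃ = bearing W-65→SEC-87 = 87.810°,  θ₁₂ = bearing W-65→RS-21 = 67.186°
dₓₜ = R·arcsin(sin δ₁₃ · sin(θ₁₃ − θ₁₂)) = 6356.8·arcsin(0.07145·sin(20.624°)) = 160.007 km
|dₓₜ| = 160.007 km

160.0 km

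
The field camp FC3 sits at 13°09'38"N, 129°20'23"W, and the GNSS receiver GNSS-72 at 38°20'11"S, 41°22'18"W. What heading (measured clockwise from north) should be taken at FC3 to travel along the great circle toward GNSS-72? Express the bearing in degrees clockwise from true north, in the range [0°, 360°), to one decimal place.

127.9°

FC3: φ = +13.16056°, λ = -129.33972°
GNSS-72: φ = -38.33639°, λ = -41.37167°
Δλ = 87.9681°
y = sin Δλ · cos φ₂ = 0.783889
x = cos φ₁ sin φ₂ − sin φ₁ cos φ₂ cos Δλ = -0.610318
θ = atan2(y, x) = 127.9035° → 127.9035° (mod 360°)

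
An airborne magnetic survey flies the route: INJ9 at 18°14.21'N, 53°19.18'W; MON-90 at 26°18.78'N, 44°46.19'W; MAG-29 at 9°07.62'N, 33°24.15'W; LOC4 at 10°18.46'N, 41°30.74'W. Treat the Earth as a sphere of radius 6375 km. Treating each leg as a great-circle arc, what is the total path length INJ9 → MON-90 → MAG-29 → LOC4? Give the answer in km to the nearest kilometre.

INJ9: φ = +18.23683°, λ = -53.31967°
MON-90: φ = +26.31300°, λ = -44.76983°
MAG-29: φ = +9.12700°, λ = -33.40250°
LOC4: φ = +10.30767°, λ = -41.51233°
INJ9→MON-90: c = 0.197190 rad, d = 1257.09 km
MON-90→MAG-29: c = 0.354012 rad, d = 2256.83 km
MAG-29→LOC4: c = 0.141020 rad, d = 899.00 km
Total = 1257.09 + 2256.83 + 899.00 = 4412.92 km

4413 km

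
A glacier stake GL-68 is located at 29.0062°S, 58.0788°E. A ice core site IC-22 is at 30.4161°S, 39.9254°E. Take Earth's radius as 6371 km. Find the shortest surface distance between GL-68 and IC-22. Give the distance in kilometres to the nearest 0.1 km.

Δφ = -1.4099°,  Δλ = -18.1534°
a = sin²(Δφ/2) + cos φ₁ cos φ₂ sin²(Δλ/2) = 0.018921
c = 2·arcsin(√a) = 0.275984 rad = 15.8127°
d = R·c = 6371 × 0.275984 = 1758.3 km

1758.3 km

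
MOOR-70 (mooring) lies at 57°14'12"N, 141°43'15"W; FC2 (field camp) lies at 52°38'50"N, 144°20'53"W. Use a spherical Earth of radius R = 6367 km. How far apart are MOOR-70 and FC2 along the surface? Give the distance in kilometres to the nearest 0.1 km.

536.8 km

MOOR-70: φ = +57.23667°, λ = -141.72083°
FC2: φ = +52.64722°, λ = -144.34806°
Δφ = -4.5894°,  Δλ = -2.6272°
a = sin²(Δφ/2) + cos φ₁ cos φ₂ sin²(Δλ/2) = 0.001776
c = 2·arcsin(√a) = 0.084304 rad = 4.8303°
d = R·c = 6367 × 0.084304 = 536.8 km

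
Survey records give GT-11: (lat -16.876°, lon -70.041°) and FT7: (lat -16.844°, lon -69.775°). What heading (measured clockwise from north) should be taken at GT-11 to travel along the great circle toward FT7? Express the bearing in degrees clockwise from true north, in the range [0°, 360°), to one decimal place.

82.9°

Δλ = 0.2660°
y = sin Δλ · cos φ₂ = 0.004443
x = cos φ₁ sin φ₂ − sin φ₁ cos φ₂ cos Δλ = 0.000556
θ = atan2(y, x) = 82.8739° → 82.8739° (mod 360°)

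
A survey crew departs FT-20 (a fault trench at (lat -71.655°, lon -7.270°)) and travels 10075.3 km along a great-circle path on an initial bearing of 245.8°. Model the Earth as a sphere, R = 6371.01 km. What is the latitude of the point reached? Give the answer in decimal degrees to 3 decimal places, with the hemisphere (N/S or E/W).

δ = d/R = 10075.3/6371.01 = 1.581429 rad
φ₂ = arcsin(sin φ₁ cos δ + cos φ₁ sin δ cos θ)
   = arcsin(-0.94918·-0.01063 + 0.31474·0.99994·-0.40992) = -6.82972°
λ₂ = λ₁ + atan2(sin θ sin δ cos φ₁, cos δ − sin φ₁ sin φ₂) = -120.54964°

6.830°S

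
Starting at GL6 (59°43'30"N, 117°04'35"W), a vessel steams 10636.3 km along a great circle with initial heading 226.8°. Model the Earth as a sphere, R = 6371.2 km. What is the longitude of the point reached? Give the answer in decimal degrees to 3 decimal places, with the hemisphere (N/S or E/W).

GL6: φ = +59.72500°, λ = -117.07639°
δ = d/R = 10636.3/6371.2 = 1.669434 rad
φ₂ = arcsin(sin φ₁ cos δ + cos φ₁ sin δ cos θ)
   = arcsin(0.86362·-0.09848 + 0.50415·0.99514·-0.68455) = -25.37144°
λ₂ = λ₁ + atan2(sin θ sin δ cos φ₁, cos δ − sin φ₁ sin φ₂) = -170.48068°

170.481°W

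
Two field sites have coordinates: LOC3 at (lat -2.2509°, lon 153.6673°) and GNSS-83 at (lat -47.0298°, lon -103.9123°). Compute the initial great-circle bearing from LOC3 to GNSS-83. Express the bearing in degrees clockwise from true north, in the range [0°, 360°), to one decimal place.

137.9°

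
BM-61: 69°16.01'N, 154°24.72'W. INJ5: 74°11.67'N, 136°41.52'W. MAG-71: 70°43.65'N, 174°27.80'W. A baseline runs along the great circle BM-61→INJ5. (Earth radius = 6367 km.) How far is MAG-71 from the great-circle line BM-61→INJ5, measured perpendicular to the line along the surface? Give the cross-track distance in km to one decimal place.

733.5 km

BM-61: φ = +69.26683°, λ = -154.41200°
INJ5: φ = +74.19450°, λ = -136.69200°
MAG-71: φ = +70.72750°, λ = -174.46333°
δ₁₃ = central angle BM-61→MAG-71 = 0.121792 rad  (haversine)
θ₁₃ = bearing BM-61→MAG-71 = 291.335°,  θ₁₂ = bearing BM-61→INJ5 = 40.233°
dₓₜ = R·arcsin(sin δ₁₃ · sin(θ₁₃ − θ₁₂)) = 6367·arcsin(0.12149·sin(251.102°)) = -733.460 km
|dₓₜ| = 733.460 km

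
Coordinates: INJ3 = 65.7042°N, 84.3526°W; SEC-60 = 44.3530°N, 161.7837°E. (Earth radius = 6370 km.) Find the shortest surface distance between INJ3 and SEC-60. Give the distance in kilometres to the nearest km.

Δφ = -21.3512°,  Δλ = -113.8637°
a = sin²(Δφ/2) + cos φ₁ cos φ₂ sin²(Δλ/2) = 0.240931
c = 2·arcsin(√a) = 1.026123 rad = 58.7925°
d = R·c = 6370 × 1.026123 = 6536.4 km

6536 km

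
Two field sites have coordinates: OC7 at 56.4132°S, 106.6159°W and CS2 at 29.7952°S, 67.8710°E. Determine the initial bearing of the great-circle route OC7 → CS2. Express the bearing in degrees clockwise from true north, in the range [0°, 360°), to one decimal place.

Δλ = 174.4869°
y = sin Δλ · cos φ₂ = 0.083373
x = cos φ₁ sin φ₂ − sin φ₁ cos φ₂ cos Δλ = -0.994467
θ = atan2(y, x) = 175.2077° → 175.2077° (mod 360°)

175.2°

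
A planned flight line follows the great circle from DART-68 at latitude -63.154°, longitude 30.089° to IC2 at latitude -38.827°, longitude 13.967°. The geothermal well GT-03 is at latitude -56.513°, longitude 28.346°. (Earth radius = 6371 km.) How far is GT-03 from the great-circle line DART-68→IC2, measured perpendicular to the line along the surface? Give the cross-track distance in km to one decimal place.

267.4 km

δ₁₃ = central angle DART-68→GT-03 = 0.116900 rad  (haversine)
θ₁₃ = bearing DART-68→GT-03 = 351.727°,  θ₁₂ = bearing DART-68→IC2 = 330.644°
dₓₜ = R·arcsin(sin δ₁₃ · sin(θ₁₃ − θ₁₂)) = 6371·arcsin(0.11663·sin(21.083°)) = 267.380 km
|dₓₜ| = 267.380 km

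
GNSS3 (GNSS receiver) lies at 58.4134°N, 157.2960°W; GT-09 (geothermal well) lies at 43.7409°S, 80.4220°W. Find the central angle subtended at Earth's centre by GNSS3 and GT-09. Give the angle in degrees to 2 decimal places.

120.20°

Δφ = -102.1543°,  Δλ = 76.8740°
a = sin²(Δφ/2) + cos φ₁ cos φ₂ sin²(Δλ/2) = 0.751515
c = 2·arcsin(√a) = 2.097898 rad = 120.2007°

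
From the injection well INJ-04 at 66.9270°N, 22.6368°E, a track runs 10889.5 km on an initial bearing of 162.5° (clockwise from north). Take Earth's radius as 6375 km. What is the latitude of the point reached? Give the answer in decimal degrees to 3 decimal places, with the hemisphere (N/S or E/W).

δ = d/R = 10889.5/6375 = 1.708157 rad
φ₂ = arcsin(sin φ₁ cos δ + cos φ₁ sin δ cos θ)
   = arcsin(0.92001·-0.13693 + 0.39190·0.99058·-0.95372) = -29.75024°
λ₂ = λ₁ + atan2(sin θ sin δ cos φ₁, cos δ − sin φ₁ sin φ₂) = 42.70231°

29.750°S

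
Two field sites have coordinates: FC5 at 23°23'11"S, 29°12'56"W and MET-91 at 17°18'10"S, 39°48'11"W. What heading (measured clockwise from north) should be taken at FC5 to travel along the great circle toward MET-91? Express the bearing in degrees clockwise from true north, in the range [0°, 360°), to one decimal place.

299.6°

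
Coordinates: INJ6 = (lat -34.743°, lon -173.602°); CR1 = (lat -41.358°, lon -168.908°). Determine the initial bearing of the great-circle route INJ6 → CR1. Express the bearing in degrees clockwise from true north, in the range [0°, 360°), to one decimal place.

Δλ = 4.6940°
y = sin Δλ · cos φ₂ = 0.061424
x = cos φ₁ sin φ₂ − sin φ₁ cos φ₂ cos Δλ = -0.116632
θ = atan2(y, x) = 152.2264° → 152.2264° (mod 360°)

152.2°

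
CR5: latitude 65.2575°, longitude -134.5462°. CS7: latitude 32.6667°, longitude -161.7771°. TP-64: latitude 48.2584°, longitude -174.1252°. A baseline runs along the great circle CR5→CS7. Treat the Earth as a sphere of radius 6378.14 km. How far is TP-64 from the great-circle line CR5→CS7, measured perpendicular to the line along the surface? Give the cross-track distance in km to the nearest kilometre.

δ₁₃ = central angle CR5→TP-64 = 0.468100 rad  (haversine)
θ₁₃ = bearing CR5→TP-64 = 250.078°,  θ₁₂ = bearing CR5→CS7 = 220.319°
dₓₜ = R·arcsin(sin δ₁₃ · sin(θ₁₃ − θ₁₂)) = 6378.14·arcsin(0.45119·sin(29.759°)) = 1440.592 km
|dₓₜ| = 1440.592 km

1441 km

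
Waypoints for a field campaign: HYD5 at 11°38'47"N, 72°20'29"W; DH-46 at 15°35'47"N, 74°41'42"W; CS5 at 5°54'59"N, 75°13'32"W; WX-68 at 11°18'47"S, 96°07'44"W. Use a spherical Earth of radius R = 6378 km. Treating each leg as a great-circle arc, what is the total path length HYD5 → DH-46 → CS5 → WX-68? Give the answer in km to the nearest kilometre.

HYD5: φ = +11.64639°, λ = -72.34139°
DH-46: φ = +15.59639°, λ = -74.69500°
CS5: φ = +5.91639°, λ = -75.22556°
WX-68: φ = -11.31306°, λ = -96.12889°
HYD5→DH-46: c = 0.079661 rad, d = 508.08 km
DH-46→CS5: c = 0.169192 rad, d = 1079.11 km
CS5→WX-68: c = 0.471402 rad, d = 3006.60 km
Total = 508.08 + 1079.11 + 3006.60 = 4593.78 km

4594 km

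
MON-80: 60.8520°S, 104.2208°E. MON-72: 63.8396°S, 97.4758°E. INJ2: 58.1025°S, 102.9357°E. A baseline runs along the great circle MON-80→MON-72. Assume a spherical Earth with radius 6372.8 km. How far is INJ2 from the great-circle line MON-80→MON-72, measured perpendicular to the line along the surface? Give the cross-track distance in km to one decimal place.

δ₁₃ = central angle MON-80→INJ2 = 0.049319 rad  (haversine)
θ₁₃ = bearing MON-80→INJ2 = 346.091°,  θ₁₂ = bearing MON-80→MON-72 = 223.386°
dₓₜ = R·arcsin(sin δ₁₃ · sin(θ₁₃ − θ₁₂)) = 6372.8·arcsin(0.04930·sin(122.705°)) = 264.441 km
|dₓₜ| = 264.441 km

264.4 km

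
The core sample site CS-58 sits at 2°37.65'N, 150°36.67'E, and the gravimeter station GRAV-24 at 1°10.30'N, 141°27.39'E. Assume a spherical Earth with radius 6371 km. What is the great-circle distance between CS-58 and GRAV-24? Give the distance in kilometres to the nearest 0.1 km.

1030.2 km

CS-58: φ = +2.62750°, λ = +150.61117°
GRAV-24: φ = +1.17167°, λ = +141.45650°
Δφ = -1.4558°,  Δλ = -9.1547°
a = sin²(Δφ/2) + cos φ₁ cos φ₂ sin²(Δλ/2) = 0.006522
c = 2·arcsin(√a) = 0.161696 rad = 9.2645°
d = R·c = 6371 × 0.161696 = 1030.2 km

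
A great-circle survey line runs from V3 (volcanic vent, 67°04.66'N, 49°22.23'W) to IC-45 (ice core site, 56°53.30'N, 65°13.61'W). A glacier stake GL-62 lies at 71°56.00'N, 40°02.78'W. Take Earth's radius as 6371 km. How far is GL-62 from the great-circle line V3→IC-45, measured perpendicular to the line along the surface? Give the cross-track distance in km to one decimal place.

V3: φ = +67.07767°, λ = -49.37050°
IC-45: φ = +56.88833°, λ = -65.22683°
GL-62: φ = +71.93333°, λ = -40.04633°
δ₁₃ = central angle V3→GL-62 = 0.101876 rad  (haversine)
θ₁₃ = bearing V3→GL-62 = 29.608°,  θ₁₂ = bearing V3→IC-45 = 223.414°
dₓₜ = R·arcsin(sin δ₁₃ · sin(θ₁₃ − θ₁₂)) = 6371·arcsin(0.10170·sin(-193.806°)) = 154.630 km
|dₓₜ| = 154.630 km

154.6 km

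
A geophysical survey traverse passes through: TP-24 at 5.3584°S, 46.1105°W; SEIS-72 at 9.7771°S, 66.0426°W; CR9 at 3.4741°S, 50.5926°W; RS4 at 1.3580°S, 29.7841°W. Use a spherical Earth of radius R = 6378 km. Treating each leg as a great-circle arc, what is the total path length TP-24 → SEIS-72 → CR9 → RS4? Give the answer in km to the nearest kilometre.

6425 km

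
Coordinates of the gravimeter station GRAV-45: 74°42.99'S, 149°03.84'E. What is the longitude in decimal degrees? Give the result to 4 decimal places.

149° + 3.84′/60 = 149 + 0.06400 = 149.0640°

149.0640°E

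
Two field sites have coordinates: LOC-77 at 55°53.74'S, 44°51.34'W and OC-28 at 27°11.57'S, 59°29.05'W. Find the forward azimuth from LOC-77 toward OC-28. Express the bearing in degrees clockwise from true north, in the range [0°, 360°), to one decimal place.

LOC-77: φ = -55.89567°, λ = -44.85567°
OC-28: φ = -27.19283°, λ = -59.48417°
Δλ = -14.6285°
y = sin Δλ · cos φ₂ = -0.224637
x = cos φ₁ sin φ₂ − sin φ₁ cos φ₂ cos Δλ = 0.456392
θ = atan2(y, x) = -26.2065° → 333.7935° (mod 360°)

333.8°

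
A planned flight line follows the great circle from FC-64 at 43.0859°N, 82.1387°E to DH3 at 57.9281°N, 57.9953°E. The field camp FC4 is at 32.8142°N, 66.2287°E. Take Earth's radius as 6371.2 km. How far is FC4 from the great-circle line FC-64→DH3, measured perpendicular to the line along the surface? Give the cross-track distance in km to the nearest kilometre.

1795 km

δ₁₃ = central angle FC-64→FC4 = 0.282143 rad  (haversine)
θ₁₃ = bearing FC-64→FC4 = 235.842°,  θ₁₂ = bearing FC-64→DH3 = 322.969°
dₓₜ = R·arcsin(sin δ₁₃ · sin(θ₁₃ − θ₁₂)) = 6371.2·arcsin(0.27841·sin(-87.127°)) = -1795.270 km
|dₓₜ| = 1795.270 km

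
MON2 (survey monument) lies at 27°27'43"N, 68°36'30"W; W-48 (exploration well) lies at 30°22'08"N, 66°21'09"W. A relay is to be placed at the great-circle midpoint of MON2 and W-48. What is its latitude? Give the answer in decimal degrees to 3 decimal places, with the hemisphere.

MON2: φ = +27.46194°, λ = -68.60833°
W-48: φ = +30.36889°, λ = -66.35250°
Bx = cos φ₂ cos Δλ = 0.862120,  By = cos φ₂ sin Δλ = 0.033961
φₘ = atan2(sin φ₁ + sin φ₂, √((cos φ₁ + Bx)² + By²)) = 28.92012°
λₘ = λ₁ + atan2(By, cos φ₁ + Bx) = -67.49623°

28.920°N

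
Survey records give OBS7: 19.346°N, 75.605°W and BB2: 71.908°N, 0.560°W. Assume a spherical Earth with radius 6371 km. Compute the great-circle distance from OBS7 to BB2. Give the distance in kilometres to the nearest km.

Δφ = 52.5620°,  Δλ = 75.0450°
a = sin²(Δφ/2) + cos φ₁ cos φ₂ sin²(Δλ/2) = 0.304746
c = 2·arcsin(√a) = 1.169613 rad = 67.0139°
d = R·c = 6371 × 1.169613 = 7451.6 km

7452 km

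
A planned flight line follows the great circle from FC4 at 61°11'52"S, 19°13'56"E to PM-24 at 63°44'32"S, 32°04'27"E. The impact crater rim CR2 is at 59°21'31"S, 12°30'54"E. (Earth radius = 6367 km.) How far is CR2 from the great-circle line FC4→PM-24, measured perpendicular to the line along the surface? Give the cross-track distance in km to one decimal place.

21.0 km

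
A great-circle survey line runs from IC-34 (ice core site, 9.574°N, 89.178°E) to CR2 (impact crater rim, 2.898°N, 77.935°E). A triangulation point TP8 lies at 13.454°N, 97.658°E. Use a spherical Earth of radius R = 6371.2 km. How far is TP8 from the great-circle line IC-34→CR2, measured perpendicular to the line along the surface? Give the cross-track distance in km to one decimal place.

76.3 km

δ₁₃ = central angle IC-34→TP8 = 0.160024 rad  (haversine)
θ₁₃ = bearing IC-34→TP8 = 64.166°,  θ₁₂ = bearing IC-34→CR2 = 239.858°
dₓₜ = R·arcsin(sin δ₁₃ · sin(θ₁₃ − θ₁₂)) = 6371.2·arcsin(0.15934·sin(-175.692°)) = -76.264 km
|dₓₜ| = 76.264 km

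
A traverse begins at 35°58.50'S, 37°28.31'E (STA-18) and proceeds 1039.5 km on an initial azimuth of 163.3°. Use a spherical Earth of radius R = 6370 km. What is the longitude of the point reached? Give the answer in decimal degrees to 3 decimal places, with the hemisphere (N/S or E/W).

STA-18: φ = -35.97500°, λ = +37.47183°
δ = d/R = 1039.5/6370 = 0.163187 rad
φ₂ = arcsin(sin φ₁ cos δ + cos φ₁ sin δ cos θ)
   = arcsin(-0.58743·0.98671 + 0.80927·0.16246·-0.95782) = -44.87480°
λ₂ = λ₁ + atan2(sin θ sin δ cos φ₁, cos δ − sin φ₁ sin φ₂) = 41.24919°

41.249°E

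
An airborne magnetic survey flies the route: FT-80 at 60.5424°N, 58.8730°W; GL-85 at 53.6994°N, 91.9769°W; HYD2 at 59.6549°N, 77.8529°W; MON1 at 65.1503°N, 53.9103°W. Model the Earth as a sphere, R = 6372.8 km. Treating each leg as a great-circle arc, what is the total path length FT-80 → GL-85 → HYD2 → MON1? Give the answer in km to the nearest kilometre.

FT-80→GL-85: c = 0.331306 rad, d = 2111.35 km
GL-85→HYD2: c = 0.170140 rad, d = 1084.27 km
HYD2→MON1: c = 0.214254 rad, d = 1365.40 km
Total = 2111.35 + 1084.27 + 1365.40 = 4561.01 km

4561 km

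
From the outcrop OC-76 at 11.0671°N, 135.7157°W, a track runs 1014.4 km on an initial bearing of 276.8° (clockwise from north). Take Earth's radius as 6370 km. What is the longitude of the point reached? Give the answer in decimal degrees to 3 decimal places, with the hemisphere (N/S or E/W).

δ = d/R = 1014.4/6370 = 0.159246 rad
φ₂ = arcsin(sin φ₁ cos δ + cos φ₁ sin δ cos θ)
   = arcsin(0.19196·0.98735 + 0.98140·0.15857·0.11840) = 12.00261°
λ₂ = λ₁ + atan2(sin θ sin δ cos φ₁, cos δ − sin φ₁ sin φ₂) = -144.97937°

144.979°W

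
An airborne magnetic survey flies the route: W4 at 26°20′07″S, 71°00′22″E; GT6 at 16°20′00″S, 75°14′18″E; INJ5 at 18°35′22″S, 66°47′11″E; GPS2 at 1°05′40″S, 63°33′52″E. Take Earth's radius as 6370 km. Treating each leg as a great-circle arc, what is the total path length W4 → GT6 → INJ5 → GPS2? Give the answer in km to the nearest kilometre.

4102 km

W4: φ = -26.33528°, λ = +71.00611°
GT6: φ = -16.33333°, λ = +75.23833°
INJ5: φ = -18.58944°, λ = +66.78639°
GPS2: φ = -1.09444°, λ = +63.56444°
W4→GT6: c = 0.187589 rad, d = 1194.94 km
GT6→INJ5: c = 0.146100 rad, d = 930.66 km
INJ5→GPS2: c = 0.310289 rad, d = 1976.54 km
Total = 1194.94 + 930.66 + 1976.54 = 4102.14 km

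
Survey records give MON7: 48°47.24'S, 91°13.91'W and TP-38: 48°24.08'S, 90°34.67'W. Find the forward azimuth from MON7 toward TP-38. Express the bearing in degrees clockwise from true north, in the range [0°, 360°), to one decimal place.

48.5°

MON7: φ = -48.78733°, λ = -91.23183°
TP-38: φ = -48.40133°, λ = -90.57783°
Δλ = 0.6540°
y = sin Δλ · cos φ₂ = 0.007578
x = cos φ₁ sin φ₂ − sin φ₁ cos φ₂ cos Δλ = 0.006704
θ = atan2(y, x) = 48.5002° → 48.5002° (mod 360°)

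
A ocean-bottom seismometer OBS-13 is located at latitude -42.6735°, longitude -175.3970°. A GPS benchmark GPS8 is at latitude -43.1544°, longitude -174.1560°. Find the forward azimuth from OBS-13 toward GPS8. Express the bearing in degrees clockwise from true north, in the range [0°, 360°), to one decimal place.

118.3°

Δλ = 1.2410°
y = sin Δλ · cos φ₂ = 0.015800
x = cos φ₁ sin φ₂ − sin φ₁ cos φ₂ cos Δλ = -0.008509
θ = atan2(y, x) = 118.3054° → 118.3054° (mod 360°)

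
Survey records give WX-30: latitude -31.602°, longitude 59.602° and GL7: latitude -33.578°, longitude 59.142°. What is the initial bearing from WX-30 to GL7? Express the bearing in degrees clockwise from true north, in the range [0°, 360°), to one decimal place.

191.0°

Δλ = -0.4600°
y = sin Δλ · cos φ₂ = -0.006689
x = cos φ₁ sin φ₂ − sin φ₁ cos φ₂ cos Δλ = -0.034495
θ = atan2(y, x) = -169.0262° → 190.9738° (mod 360°)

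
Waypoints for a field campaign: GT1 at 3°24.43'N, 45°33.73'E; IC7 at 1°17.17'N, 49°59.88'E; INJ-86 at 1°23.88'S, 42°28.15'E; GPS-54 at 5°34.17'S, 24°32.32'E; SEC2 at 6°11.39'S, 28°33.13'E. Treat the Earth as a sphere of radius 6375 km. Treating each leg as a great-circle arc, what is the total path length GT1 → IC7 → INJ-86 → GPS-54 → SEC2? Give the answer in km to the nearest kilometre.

GT1: φ = +3.40717°, λ = +45.56217°
IC7: φ = +1.28617°, λ = +49.99800°
INJ-86: φ = -1.39800°, λ = +42.46917°
GPS-54: φ = -5.56950°, λ = +24.53867°
SEC2: φ = -6.18983°, λ = +28.55217°
GT1→IC7: c = 0.085752 rad, d = 546.67 km
IC7→INJ-86: c = 0.139493 rad, d = 889.27 km
INJ-86→GPS-54: c = 0.320668 rad, d = 2044.26 km
GPS-54→SEC2: c = 0.070516 rad, d = 449.54 km
Total = 546.67 + 889.27 + 2044.26 + 449.54 = 3929.73 km

3930 km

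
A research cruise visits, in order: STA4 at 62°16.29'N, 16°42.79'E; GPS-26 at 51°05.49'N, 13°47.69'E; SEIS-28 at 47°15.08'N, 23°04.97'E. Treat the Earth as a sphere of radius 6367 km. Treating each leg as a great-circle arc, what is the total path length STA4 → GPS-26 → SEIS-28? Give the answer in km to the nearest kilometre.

STA4: φ = +62.27150°, λ = +16.71317°
GPS-26: φ = +51.09150°, λ = +13.79483°
SEIS-28: φ = +47.25133°, λ = +23.08283°
STA4→GPS-26: c = 0.197073 rad, d = 1254.76 km
GPS-26→SEIS-28: c = 0.125259 rad, d = 797.52 km
Total = 1254.76 + 797.52 = 2052.28 km

2052 km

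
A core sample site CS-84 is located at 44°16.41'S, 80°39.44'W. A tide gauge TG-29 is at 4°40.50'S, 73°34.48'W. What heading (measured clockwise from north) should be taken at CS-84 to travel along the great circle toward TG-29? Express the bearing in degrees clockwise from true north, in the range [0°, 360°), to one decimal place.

CS-84: φ = -44.27350°, λ = -80.65733°
TG-29: φ = -4.67500°, λ = -73.57467°
Δλ = 7.0827°
y = sin Δλ · cos φ₂ = 0.122891
x = cos φ₁ sin φ₂ − sin φ₁ cos φ₂ cos Δλ = 0.632095
θ = atan2(y, x) = 11.0021° → 11.0021° (mod 360°)

11.0°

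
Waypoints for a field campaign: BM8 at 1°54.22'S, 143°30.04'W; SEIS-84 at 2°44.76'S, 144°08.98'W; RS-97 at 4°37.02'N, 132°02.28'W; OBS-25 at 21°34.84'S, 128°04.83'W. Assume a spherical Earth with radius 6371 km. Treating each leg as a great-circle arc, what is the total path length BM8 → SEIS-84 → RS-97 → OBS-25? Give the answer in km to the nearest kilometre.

BM8: φ = -1.90367°, λ = -143.50067°
SEIS-84: φ = -2.74600°, λ = -144.14967°
RS-97: φ = +4.61700°, λ = -132.03800°
OBS-25: φ = -21.58067°, λ = -128.08050°
BM8→SEIS-84: c = 0.018553 rad, d = 118.20 km
SEIS-84→RS-97: c = 0.247237 rad, d = 1575.15 km
RS-97→OBS-25: c = 0.462217 rad, d = 2944.78 km
Total = 118.20 + 1575.15 + 2944.78 = 4638.13 km

4638 km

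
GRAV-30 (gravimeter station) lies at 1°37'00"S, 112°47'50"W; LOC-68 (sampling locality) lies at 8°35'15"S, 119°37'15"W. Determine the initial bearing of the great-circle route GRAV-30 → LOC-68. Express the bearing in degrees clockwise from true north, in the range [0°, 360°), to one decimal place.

224.0°

GRAV-30: φ = -1.61667°, λ = -112.79722°
LOC-68: φ = -8.58750°, λ = -119.62083°
Δλ = -6.8236°
y = sin Δλ · cos φ₂ = -0.117481
x = cos φ₁ sin φ₂ − sin φ₁ cos φ₂ cos Δλ = -0.121562
θ = atan2(y, x) = -135.9780° → 224.0220° (mod 360°)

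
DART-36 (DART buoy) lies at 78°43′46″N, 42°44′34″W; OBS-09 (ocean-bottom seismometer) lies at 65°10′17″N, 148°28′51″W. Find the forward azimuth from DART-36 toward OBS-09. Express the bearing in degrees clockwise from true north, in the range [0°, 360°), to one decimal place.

305.6°

DART-36: φ = +78.72944°, λ = -42.74278°
OBS-09: φ = +65.17139°, λ = -148.48083°
Δλ = -105.7381°
y = sin Δλ · cos φ₂ = -0.404164
x = cos φ₁ sin φ₂ − sin φ₁ cos φ₂ cos Δλ = 0.289076
θ = atan2(y, x) = -54.4260° → 305.5740° (mod 360°)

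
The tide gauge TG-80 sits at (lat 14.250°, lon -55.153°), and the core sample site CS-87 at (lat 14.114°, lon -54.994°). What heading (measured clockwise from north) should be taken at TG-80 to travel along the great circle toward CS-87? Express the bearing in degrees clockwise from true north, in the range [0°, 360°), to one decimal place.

131.4°

Δλ = 0.1590°
y = sin Δλ · cos φ₂ = 0.002691
x = cos φ₁ sin φ₂ − sin φ₁ cos φ₂ cos Δλ = -0.002373
θ = atan2(y, x) = 131.4003° → 131.4003° (mod 360°)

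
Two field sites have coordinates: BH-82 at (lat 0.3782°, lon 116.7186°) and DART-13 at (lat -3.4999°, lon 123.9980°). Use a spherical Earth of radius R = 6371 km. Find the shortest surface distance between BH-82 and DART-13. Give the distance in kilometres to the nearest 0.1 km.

Δφ = -3.8781°,  Δλ = 7.2794°
a = sin²(Δφ/2) + cos φ₁ cos φ₂ sin²(Δλ/2) = 0.005167
c = 2·arcsin(√a) = 0.143891 rad = 8.2444°
d = R·c = 6371 × 0.143891 = 916.7 km

916.7 km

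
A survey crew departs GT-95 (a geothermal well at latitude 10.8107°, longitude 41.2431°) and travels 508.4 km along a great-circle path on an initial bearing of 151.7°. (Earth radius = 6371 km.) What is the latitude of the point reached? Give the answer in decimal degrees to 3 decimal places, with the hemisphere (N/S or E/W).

δ = d/R = 508.4/6371 = 0.079799 rad
φ₂ = arcsin(sin φ₁ cos δ + cos φ₁ sin δ cos θ)
   = arcsin(0.18756·0.99682 + 0.98225·0.07971·-0.88048) = 6.77824°
λ₂ = λ₁ + atan2(sin θ sin δ cos φ₁, cos δ − sin φ₁ sin φ₂) = 43.42417°

6.778°N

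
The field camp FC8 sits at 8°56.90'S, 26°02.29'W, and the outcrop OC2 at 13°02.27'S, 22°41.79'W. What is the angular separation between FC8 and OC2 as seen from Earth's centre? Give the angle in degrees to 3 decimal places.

FC8: φ = -8.94833°, λ = -26.03817°
OC2: φ = -13.03783°, λ = -22.69650°
Δφ = -4.0895°,  Δλ = 3.3417°
a = sin²(Δφ/2) + cos φ₁ cos φ₂ sin²(Δλ/2) = 0.002091
c = 2·arcsin(√a) = 0.091492 rad = 5.2421°

5.242°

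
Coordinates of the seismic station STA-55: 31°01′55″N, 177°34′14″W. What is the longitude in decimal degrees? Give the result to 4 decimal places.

177° + 34′/60 + 14″/3600 = 177 + 0.56667 + 0.00389 = 177.5706°

177.5706°W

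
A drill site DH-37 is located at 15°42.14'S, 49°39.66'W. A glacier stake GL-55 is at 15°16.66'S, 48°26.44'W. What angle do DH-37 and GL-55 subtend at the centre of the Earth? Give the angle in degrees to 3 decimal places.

1.250°

DH-37: φ = -15.70233°, λ = -49.66100°
GL-55: φ = -15.27767°, λ = -48.44067°
Δφ = 0.4247°,  Δλ = 1.2203°
a = sin²(Δφ/2) + cos φ₁ cos φ₂ sin²(Δλ/2) = 0.000119
c = 2·arcsin(√a) = 0.021822 rad = 1.2503°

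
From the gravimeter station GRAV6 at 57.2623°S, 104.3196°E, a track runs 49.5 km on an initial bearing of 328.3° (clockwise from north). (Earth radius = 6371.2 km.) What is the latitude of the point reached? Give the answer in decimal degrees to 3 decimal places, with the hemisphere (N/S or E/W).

56.883°S

δ = d/R = 49.5/6371.2 = 0.007769 rad
φ₂ = arcsin(sin φ₁ cos δ + cos φ₁ sin δ cos θ)
   = arcsin(-0.84116·0.99997 + 0.54079·0.00777·0.85081) = -56.88283°
λ₂ = λ₁ + atan2(sin θ sin δ cos φ₁, cos δ − sin φ₁ sin φ₂) = 103.89146°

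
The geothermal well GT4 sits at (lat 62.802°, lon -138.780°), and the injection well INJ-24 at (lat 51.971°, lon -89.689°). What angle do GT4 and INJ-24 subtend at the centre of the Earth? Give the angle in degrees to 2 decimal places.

27.75°

Δφ = -10.8310°,  Δλ = 49.0910°
a = sin²(Δφ/2) + cos φ₁ cos φ₂ sin²(Δλ/2) = 0.057500
c = 2·arcsin(√a) = 0.484301 rad = 27.7484°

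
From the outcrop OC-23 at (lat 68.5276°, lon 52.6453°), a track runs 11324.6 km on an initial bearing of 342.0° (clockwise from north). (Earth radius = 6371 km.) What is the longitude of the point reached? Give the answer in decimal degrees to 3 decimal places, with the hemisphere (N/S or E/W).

109.543°W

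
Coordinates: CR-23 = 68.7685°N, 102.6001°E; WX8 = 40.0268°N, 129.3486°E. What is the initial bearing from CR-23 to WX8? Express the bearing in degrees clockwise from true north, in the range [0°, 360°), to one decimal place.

Δλ = 26.7485°
y = sin Δλ · cos φ₂ = 0.344642
x = cos φ₁ sin φ₂ − sin φ₁ cos φ₂ cos Δλ = -0.404482
θ = atan2(y, x) = 139.5671° → 139.5671° (mod 360°)

139.6°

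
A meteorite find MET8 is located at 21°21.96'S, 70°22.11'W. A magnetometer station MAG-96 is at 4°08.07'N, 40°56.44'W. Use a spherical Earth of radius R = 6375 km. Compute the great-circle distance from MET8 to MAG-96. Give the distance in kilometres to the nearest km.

MET8: φ = -21.36600°, λ = -70.36850°
MAG-96: φ = +4.13450°, λ = -40.94067°
Δφ = 25.5005°,  Δλ = 29.4278°
a = sin²(Δφ/2) + cos φ₁ cos φ₂ sin²(Δλ/2) = 0.108631
c = 2·arcsin(√a) = 0.671745 rad = 38.4881°
d = R·c = 6375 × 0.671745 = 4282.4 km

4282 km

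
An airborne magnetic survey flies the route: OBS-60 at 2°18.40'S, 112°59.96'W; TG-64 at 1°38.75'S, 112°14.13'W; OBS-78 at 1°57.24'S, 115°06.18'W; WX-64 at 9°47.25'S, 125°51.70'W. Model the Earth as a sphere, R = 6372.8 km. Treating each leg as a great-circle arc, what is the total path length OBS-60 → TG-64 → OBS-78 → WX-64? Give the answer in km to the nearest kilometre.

OBS-60: φ = -2.30667°, λ = -112.99933°
TG-64: φ = -1.64583°, λ = -112.23550°
OBS-78: φ = -1.95400°, λ = -115.10300°
WX-64: φ = -9.78750°, λ = -125.86167°
OBS-60→TG-64: c = 0.017622 rad, d = 112.30 km
TG-64→OBS-78: c = 0.050311 rad, d = 320.62 km
OBS-78→WX-64: c = 0.231356 rad, d = 1474.38 km
Total = 112.30 + 320.62 + 1474.38 = 1907.31 km

1907 km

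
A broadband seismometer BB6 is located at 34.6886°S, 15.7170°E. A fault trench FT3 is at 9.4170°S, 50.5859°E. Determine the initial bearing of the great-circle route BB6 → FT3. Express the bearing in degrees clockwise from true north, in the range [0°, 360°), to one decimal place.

60.0°

Δλ = 34.8689°
y = sin Δλ · cos φ₂ = 0.563996
x = cos φ₁ sin φ₂ − sin φ₁ cos φ₂ cos Δλ = 0.326109
θ = atan2(y, x) = 59.9630° → 59.9630° (mod 360°)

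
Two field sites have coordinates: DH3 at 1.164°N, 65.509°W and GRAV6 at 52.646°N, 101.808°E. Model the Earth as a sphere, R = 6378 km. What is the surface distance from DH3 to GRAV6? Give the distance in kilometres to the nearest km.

Δφ = 51.4820°,  Δλ = 167.3170°
a = sin²(Δφ/2) + cos φ₁ cos φ₂ sin²(Δλ/2) = 0.787832
c = 2·arcsin(√a) = 2.184211 rad = 125.1461°
d = R·c = 6378 × 2.184211 = 13930.9 km

13931 km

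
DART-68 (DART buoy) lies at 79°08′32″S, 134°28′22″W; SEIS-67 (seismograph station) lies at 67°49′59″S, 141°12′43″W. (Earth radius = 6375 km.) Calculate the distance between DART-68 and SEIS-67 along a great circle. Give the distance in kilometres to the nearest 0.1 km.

DART-68: φ = -79.14222°, λ = -134.47278°
SEIS-67: φ = -67.83306°, λ = -141.21194°
Δφ = 11.3092°,  Δλ = -6.7392°
a = sin²(Δφ/2) + cos φ₁ cos φ₂ sin²(Δλ/2) = 0.009954
c = 2·arcsin(√a) = 0.199871 rad = 11.4518°
d = R·c = 6375 × 0.199871 = 1274.2 km

1274.2 km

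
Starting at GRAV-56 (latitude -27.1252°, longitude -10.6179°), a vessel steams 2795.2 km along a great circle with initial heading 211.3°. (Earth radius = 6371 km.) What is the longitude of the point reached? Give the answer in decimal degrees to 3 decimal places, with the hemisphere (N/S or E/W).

δ = d/R = 2795.2/6371 = 0.438738 rad
φ₂ = arcsin(sin φ₁ cos δ + cos φ₁ sin δ cos θ)
   = arcsin(-0.45594·0.90529 + 0.89001·0.42480·-0.85446) = -47.37515°
λ₂ = λ₁ + atan2(sin θ sin δ cos φ₁, cos δ − sin φ₁ sin φ₂) = -29.63733°

29.637°W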